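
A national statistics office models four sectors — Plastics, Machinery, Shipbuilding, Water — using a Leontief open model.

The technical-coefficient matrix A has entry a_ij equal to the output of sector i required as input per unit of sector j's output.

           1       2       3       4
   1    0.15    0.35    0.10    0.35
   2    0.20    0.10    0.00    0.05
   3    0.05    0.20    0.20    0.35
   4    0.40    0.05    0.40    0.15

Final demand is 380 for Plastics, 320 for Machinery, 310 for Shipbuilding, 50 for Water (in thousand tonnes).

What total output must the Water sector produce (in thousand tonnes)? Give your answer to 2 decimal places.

x_4 = 1418.24

I − A =
  [   0.85    -0.35    -0.10    -0.35]
  [  -0.20     0.90     0.00    -0.05]
  [  -0.05    -0.20     0.80    -0.35]
  [  -0.40    -0.05    -0.40     0.85]
Compute the cofactors C_ij = (−1)^(i+j)·(3×3 minor ij) of I−A; the adjugate is their transpose:
adj(I−A) = Cᵀ =
  [ 0.480000   0.249750   0.209250   0.298500]
  [ 0.125000   0.321750   0.064000   0.096750]
  [ 0.205625   0.196125   0.452125   0.282375]
  [ 0.330000   0.228750   0.315000   0.547500]
det(I−A) = Σ_j (I−A)_1j·C_1j = (0.85)(0.480000) + (-0.35)(0.125000) + (-0.10)(0.205625) + (-0.35)(0.330000) = 0.2281875
(I − A)⁻¹ = adj(I−A) / det(I−A) ≈
  [   2.1035     1.0945     0.9170     1.3081]
  [   0.5478     1.4100     0.2805     0.4240]
  [   0.9011     0.8595     1.9814     1.2375]
  [   1.4462     1.0025     1.3804     2.3993]
x = (I − A)⁻¹ d = adj(I−A)·d / det(I−A), with det(I−A) = 0.2281875:
  x_1 = (0.480000·380 + 0.249750·320 + 0.209250·310 + 0.298500·50) / 0.2281875 = 342.1125 / 0.2281875 ≈ 1499.26
  x_2 = (0.125000·380 + 0.321750·320 + 0.064000·310 + 0.096750·50) / 0.2281875 = 175.1375 / 0.2281875 ≈ 767.52
  x_3 = (0.205625·380 + 0.196125·320 + 0.452125·310 + 0.282375·50) / 0.2281875 = 295.175 / 0.2281875 ≈ 1293.56
  x_4 = (0.330000·380 + 0.228750·320 + 0.315000·310 + 0.547500·50) / 0.2281875 = 323.625 / 0.2281875 ≈ 1418.24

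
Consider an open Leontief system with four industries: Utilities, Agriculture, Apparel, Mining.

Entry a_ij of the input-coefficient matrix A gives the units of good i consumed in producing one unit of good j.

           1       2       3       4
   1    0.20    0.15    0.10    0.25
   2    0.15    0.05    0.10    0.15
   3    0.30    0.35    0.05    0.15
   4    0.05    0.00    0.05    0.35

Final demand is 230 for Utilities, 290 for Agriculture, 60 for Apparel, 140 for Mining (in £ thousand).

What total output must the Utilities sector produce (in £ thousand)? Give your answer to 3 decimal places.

I − A =
  [   0.80    -0.15    -0.10    -0.25]
  [  -0.15     0.95    -0.10    -0.15]
  [  -0.30    -0.35     0.95    -0.15]
  [  -0.05     0.00    -0.05     0.65]
Compute the cofactors C_ij = (−1)^(i+j)·(3×3 minor ij) of I−A; the adjugate is their transpose:
adj(I−A) = Cᵀ =
  [ 0.554125   0.118625   0.084500   0.260000]
  [ 0.121125   0.452125   0.069125   0.166875]
  [ 0.229125   0.208000   0.466375   0.243750]
  [ 0.060250   0.025125   0.042375   0.634375]
det(I−A) = Σ_j (I−A)_1j·C_1j = (0.80)(0.554125) + (-0.15)(0.121125) + (-0.10)(0.229125) + (-0.25)(0.060250) = 0.38715625
(I − A)⁻¹ = adj(I−A) / det(I−A) ≈
  [   1.4313     0.3064     0.2183     0.6716]
  [   0.3129     1.1678     0.1785     0.4310]
  [   0.5918     0.5373     1.2046     0.6296]
  [   0.1556     0.0649     0.1095     1.6386]
x = (I − A)⁻¹ d = adj(I−A)·d / det(I−A), with det(I−A) = 0.38715625:
  x_1 = (0.554125·230 + 0.118625·290 + 0.084500·60 + 0.260000·140) / 0.38715625 = 203.32 / 0.38715625 ≈ 525.163
  x_2 = (0.121125·230 + 0.452125·290 + 0.069125·60 + 0.166875·140) / 0.38715625 = 186.485 / 0.38715625 ≈ 481.679
  x_3 = (0.229125·230 + 0.208000·290 + 0.466375·60 + 0.243750·140) / 0.38715625 = 175.12625 / 0.38715625 ≈ 452.340
  x_4 = (0.060250·230 + 0.025125·290 + 0.042375·60 + 0.634375·140) / 0.38715625 = 112.49875 / 0.38715625 ≈ 290.577

x_1 = 525.163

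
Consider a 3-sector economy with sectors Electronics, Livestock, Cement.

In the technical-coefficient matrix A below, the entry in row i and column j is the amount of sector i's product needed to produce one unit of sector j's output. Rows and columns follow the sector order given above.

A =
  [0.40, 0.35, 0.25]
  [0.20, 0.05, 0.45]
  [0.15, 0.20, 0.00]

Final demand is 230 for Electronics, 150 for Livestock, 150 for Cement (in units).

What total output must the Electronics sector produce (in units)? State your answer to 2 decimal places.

I − A =
  [   0.60    -0.35    -0.25]
  [  -0.20     0.95    -0.45]
  [  -0.15    -0.20     1.00]
Cofactors of I−A, C_ij = (−1)^(i+j)·(minor ij) (rows/columns in the sector order above):
  C_11 = (0.95)(1.00) − (-0.45)(-0.20) = 0.8600
  C_12 = −[(-0.20)(1.00) − (-0.45)(-0.15)] = 0.2675
  C_13 = (-0.20)(-0.20) − (0.95)(-0.15) = 0.1825
  C_21 = −[(-0.35)(1.00) − (-0.25)(-0.20)] = 0.4000
  C_22 = (0.60)(1.00) − (-0.25)(-0.15) = 0.5625
  C_23 = −[(0.60)(-0.20) − (-0.35)(-0.15)] = 0.1725
  C_31 = (-0.35)(-0.45) − (-0.25)(0.95) = 0.3950
  C_32 = −[(0.60)(-0.45) − (-0.25)(-0.20)] = 0.3200
  C_33 = (0.60)(0.95) − (-0.35)(-0.20) = 0.5000
det(I−A) = Σ_j (I−A)_1j·C_1j = (0.60)(0.8600) + (-0.35)(0.2675) + (-0.25)(0.1825) = 0.37675
adj(I−A) = Cᵀ =
  [ 0.8600   0.4000   0.3950]
  [ 0.2675   0.5625   0.3200]
  [ 0.1825   0.1725   0.5000]
(I − A)⁻¹ = adj(I−A) / det(I−A) ≈
  [   2.2827     1.0617     1.0484]
  [   0.7100     1.4930     0.8494]
  [   0.4844     0.4579     1.3271]
x = (I − A)⁻¹ d = adj(I−A)·d / det(I−A), with det(I−A) = 0.37675:
  x_1 = (0.8600·230 + 0.4000·150 + 0.3950·150) / 0.37675 = 317.05 / 0.37675 ≈ 841.54
  x_2 = (0.2675·230 + 0.5625·150 + 0.3200·150) / 0.37675 = 193.90 / 0.37675 ≈ 514.66
  x_3 = (0.1825·230 + 0.1725·150 + 0.5000·150) / 0.37675 = 142.85 / 0.37675 ≈ 379.16

x_1 = 841.54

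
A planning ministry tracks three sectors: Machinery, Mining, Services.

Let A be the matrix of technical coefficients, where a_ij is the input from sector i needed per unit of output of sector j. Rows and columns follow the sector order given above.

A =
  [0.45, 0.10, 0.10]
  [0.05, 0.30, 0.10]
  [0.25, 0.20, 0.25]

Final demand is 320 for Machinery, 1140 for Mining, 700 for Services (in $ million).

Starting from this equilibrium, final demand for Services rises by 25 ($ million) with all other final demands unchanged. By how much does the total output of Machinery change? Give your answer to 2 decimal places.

Δx_1 = 7.91

I − A =
  [   0.55    -0.10    -0.10]
  [  -0.05     0.70    -0.10]
  [  -0.25    -0.20     0.75]
Cofactors of I−A, C_ij = (−1)^(i+j)·(minor ij) (rows/columns in the sector order above):
  C_11 = (0.70)(0.75) − (-0.10)(-0.20) = 0.5050
  C_12 = −[(-0.05)(0.75) − (-0.10)(-0.25)] = 0.0625
  C_13 = (-0.05)(-0.20) − (0.70)(-0.25) = 0.1850
  C_21 = −[(-0.10)(0.75) − (-0.10)(-0.20)] = 0.0950
  C_22 = (0.55)(0.75) − (-0.10)(-0.25) = 0.3875
  C_23 = −[(0.55)(-0.20) − (-0.10)(-0.25)] = 0.1350
  C_31 = (-0.10)(-0.10) − (-0.10)(0.70) = 0.0800
  C_32 = −[(0.55)(-0.10) − (-0.10)(-0.05)] = 0.0600
  C_33 = (0.55)(0.70) − (-0.10)(-0.05) = 0.3800
det(I−A) = Σ_j (I−A)_1j·C_1j = (0.55)(0.5050) + (-0.10)(0.0625) + (-0.10)(0.1850) = 0.2530
adj(I−A) = Cᵀ =
  [ 0.5050   0.0950   0.0800]
  [ 0.0625   0.3875   0.0600]
  [ 0.1850   0.1350   0.3800]
(I − A)⁻¹ = adj(I−A) / det(I−A) ≈
  [   1.9960     0.3755     0.3162]
  [   0.2470     1.5316     0.2372]
  [   0.7312     0.5336     1.5020]
Δx = (I − A)⁻¹ Δd with Δd having +25 in the Services component and 0 elsewhere.
So Δx_1 = L_13 · (+25), where L_13 = adj(I−A)_13 / det(I−A) = 0.0800 / 0.2530.
Δx_1 = 0.0800 × (+25) / 0.2530 = 2.00 / 0.2530 ≈ 7.91.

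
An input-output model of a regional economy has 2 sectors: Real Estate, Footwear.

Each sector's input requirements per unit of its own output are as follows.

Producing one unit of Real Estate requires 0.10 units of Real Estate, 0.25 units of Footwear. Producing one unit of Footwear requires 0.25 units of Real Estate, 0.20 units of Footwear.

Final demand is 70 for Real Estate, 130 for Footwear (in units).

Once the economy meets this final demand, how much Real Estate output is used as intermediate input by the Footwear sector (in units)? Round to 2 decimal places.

I − A =
  [   0.90    -0.25]
  [  -0.25     0.80]
det(I−A) = (0.90)(0.80) − (-0.25)(-0.25) = 0.6575
adj(I−A) = [[0.80, 0.25], [0.25, 0.90]]
(I − A)⁻¹ = adj(I−A) / det(I−A) ≈
  [   1.2167     0.3802]
  [   0.3802     1.3688]
First solve x = (I − A)⁻¹ d = adj(I−A)·d / det(I−A); in particular x_F = (0.25·70 + 0.90·130) / 0.6575 = 134.50 / 0.6575 ≈ 204.5627.
Intermediate flow from R to F: z_RF = a_RF · x_F = 0.25 × 134.50 / 0.6575 = 33.625 / 0.6575 ≈ 51.14.

z_RF = 51.14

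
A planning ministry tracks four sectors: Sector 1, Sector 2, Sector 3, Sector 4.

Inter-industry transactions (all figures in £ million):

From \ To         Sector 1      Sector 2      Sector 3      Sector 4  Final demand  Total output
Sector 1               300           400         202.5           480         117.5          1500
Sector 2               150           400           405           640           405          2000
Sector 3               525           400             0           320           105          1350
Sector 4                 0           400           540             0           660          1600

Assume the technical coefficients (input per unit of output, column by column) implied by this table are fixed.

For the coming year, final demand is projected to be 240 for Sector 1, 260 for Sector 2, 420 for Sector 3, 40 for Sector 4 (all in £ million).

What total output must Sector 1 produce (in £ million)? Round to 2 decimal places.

x_1 = 1186.19

Technical coefficients a_ij = z_ij / X_j:
  a_11 = 300/1500 = 0.20, a_21 = 150/1500 = 0.10, a_31 = 525/1500 = 0.35, a_41 = 0/1500 = 0.00
  a_12 = 400/2000 = 0.20, a_22 = 400/2000 = 0.20, a_32 = 400/2000 = 0.20, a_42 = 400/2000 = 0.20
  a_13 = 202.5/1350 = 0.15, a_23 = 405/1350 = 0.30, a_33 = 0/1350 = 0.00, a_43 = 540/1350 = 0.40
  a_14 = 480/1600 = 0.30, a_24 = 640/1600 = 0.40, a_34 = 320/1600 = 0.20, a_44 = 0/1600 = 0.00
I − A =
  [   0.80    -0.20    -0.15    -0.30]
  [  -0.10     0.80    -0.30    -0.40]
  [  -0.35    -0.20     1.00    -0.20]
  [   0.00    -0.20    -0.40     1.00]
Compute the cofactors C_ij = (−1)^(i+j)·(3×3 minor ij) of I−A; the adjugate is their transpose:
adj(I−A) = Cᵀ =
  [ 0.5520   0.3040   0.3140   0.3500]
  [ 0.2530   0.6415   0.3950   0.4115]
  [ 0.2760   0.2830   0.5500   0.3060]
  [ 0.1610   0.2415   0.2990   0.5060]
det(I−A) = Σ_j (I−A)_1j·C_1j = (0.80)(0.5520) + (-0.20)(0.2530) + (-0.15)(0.2760) + (-0.30)(0.1610) = 0.3013
(I − A)⁻¹ = adj(I−A) / det(I−A) ≈
  [   1.8321     1.0090     1.0422     1.1616]
  [   0.8397     2.1291     1.3110     1.3657]
  [   0.9160     0.9393     1.8254     1.0156]
  [   0.5344     0.8015     0.9924     1.6794]
x = (I − A)⁻¹ d = adj(I−A)·d / det(I−A), with det(I−A) = 0.3013:
  x_1 = (0.5520·240 + 0.3040·260 + 0.3140·420 + 0.3500·40) / 0.3013 = 357.40 / 0.3013 ≈ 1186.19
  x_2 = (0.2530·240 + 0.6415·260 + 0.3950·420 + 0.4115·40) / 0.3013 = 409.87 / 0.3013 ≈ 1360.34
  x_3 = (0.2760·240 + 0.2830·260 + 0.5500·420 + 0.3060·40) / 0.3013 = 383.06 / 0.3013 ≈ 1271.36
  x_4 = (0.1610·240 + 0.2415·260 + 0.2990·420 + 0.5060·40) / 0.3013 = 247.25 / 0.3013 ≈ 820.61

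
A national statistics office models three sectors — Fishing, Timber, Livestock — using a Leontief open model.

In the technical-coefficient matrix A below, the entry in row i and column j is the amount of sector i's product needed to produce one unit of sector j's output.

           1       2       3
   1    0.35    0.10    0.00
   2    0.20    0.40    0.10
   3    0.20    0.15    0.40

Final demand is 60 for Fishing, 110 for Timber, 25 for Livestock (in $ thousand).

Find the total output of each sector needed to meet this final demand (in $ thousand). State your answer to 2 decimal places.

x_1 = 131.03, x_2 = 251.72, x_3 = 148.28

I − A =
  [   0.65    -0.10     0.00]
  [  -0.20     0.60    -0.10]
  [  -0.20    -0.15     0.60]
Cofactors of I−A, C_ij = (−1)^(i+j)·(minor ij) (rows/columns in the sector order above):
  C_11 = (0.60)(0.60) − (-0.10)(-0.15) = 0.3450
  C_12 = −[(-0.20)(0.60) − (-0.10)(-0.20)] = 0.1400
  C_13 = (-0.20)(-0.15) − (0.60)(-0.20) = 0.1500
  C_21 = −[(-0.10)(0.60) − (0.00)(-0.15)] = 0.0600
  C_22 = (0.65)(0.60) − (0.00)(-0.20) = 0.3900
  C_23 = −[(0.65)(-0.15) − (-0.10)(-0.20)] = 0.1175
  C_31 = (-0.10)(-0.10) − (0.00)(0.60) = 0.0100
  C_32 = −[(0.65)(-0.10) − (0.00)(-0.20)] = 0.0650
  C_33 = (0.65)(0.60) − (-0.10)(-0.20) = 0.3700
det(I−A) = Σ_j (I−A)_1j·C_1j = (0.65)(0.3450) + (-0.10)(0.1400) + (0.00)(0.1500) = 0.21025
adj(I−A) = Cᵀ =
  [ 0.3450   0.0600   0.0100]
  [ 0.1400   0.3900   0.0650]
  [ 0.1500   0.1175   0.3700]
(I − A)⁻¹ = adj(I−A) / det(I−A) ≈
  [   1.6409     0.2854     0.0476]
  [   0.6659     1.8549     0.3092]
  [   0.7134     0.5589     1.7598]
x = (I − A)⁻¹ d = adj(I−A)·d / det(I−A), with det(I−A) = 0.21025:
  x_1 = (0.3450·60 + 0.0600·110 + 0.0100·25) / 0.21025 = 27.55 / 0.21025 ≈ 131.03
  x_2 = (0.1400·60 + 0.3900·110 + 0.0650·25) / 0.21025 = 52.925 / 0.21025 ≈ 251.72
  x_3 = (0.1500·60 + 0.1175·110 + 0.3700·25) / 0.21025 = 31.175 / 0.21025 ≈ 148.28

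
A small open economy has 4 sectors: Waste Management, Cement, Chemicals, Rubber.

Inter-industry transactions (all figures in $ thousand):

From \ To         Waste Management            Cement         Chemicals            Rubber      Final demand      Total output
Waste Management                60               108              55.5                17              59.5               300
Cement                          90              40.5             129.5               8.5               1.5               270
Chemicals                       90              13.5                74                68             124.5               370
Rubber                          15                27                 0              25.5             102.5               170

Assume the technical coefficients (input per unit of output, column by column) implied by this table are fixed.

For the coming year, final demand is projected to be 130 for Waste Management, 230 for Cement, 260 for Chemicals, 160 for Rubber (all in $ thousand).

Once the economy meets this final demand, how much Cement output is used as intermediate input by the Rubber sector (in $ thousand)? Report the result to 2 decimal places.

z_24 = 17.49

Technical coefficients a_ij = z_ij / X_j:
  a_11 = 60/300 = 0.20, a_21 = 90/300 = 0.30, a_31 = 90/300 = 0.30, a_41 = 15/300 = 0.05
  a_12 = 108/270 = 0.40, a_22 = 40.5/270 = 0.15, a_32 = 13.5/270 = 0.05, a_42 = 27/270 = 0.10
  a_13 = 55.5/370 = 0.15, a_23 = 129.5/370 = 0.35, a_33 = 74/370 = 0.20, a_43 = 0/370 = 0.00
  a_14 = 17/170 = 0.10, a_24 = 8.5/170 = 0.05, a_34 = 68/170 = 0.40, a_44 = 25.5/170 = 0.15
I − A =
  [   0.80    -0.40    -0.15    -0.10]
  [  -0.30     0.85    -0.35    -0.05]
  [  -0.30    -0.05     0.80    -0.40]
  [  -0.05    -0.10     0.00     0.85]
Compute the cofactors C_ij = (−1)^(i+j)·(3×3 minor ij) of I−A; the adjugate is their transpose:
adj(I−A) = Cᵀ =
  [ 0.545125   0.292375   0.230125   0.189625]
  [ 0.302250   0.498750   0.274875   0.194250]
  [ 0.257125   0.178750   0.463750   0.259000]
  [ 0.067625   0.075875   0.045875   0.351500]
det(I−A) = Σ_j (I−A)_1j·C_1j = (0.80)(0.545125) + (-0.40)(0.302250) + (-0.15)(0.257125) + (-0.10)(0.067625) = 0.26986875
(I − A)⁻¹ = adj(I−A) / det(I−A) ≈
  [   2.0200     1.0834     0.8527     0.7027]
  [   1.1200     1.8481     1.0186     0.7198]
  [   0.9528     0.6624     1.7184     0.9597]
  [   0.2506     0.2812     0.1700     1.3025]
First solve x = (I − A)⁻¹ d = adj(I−A)·d / det(I−A); in particular x_4 = (0.067625·130 + 0.075875·230 + 0.045875·260 + 0.351500·160) / 0.26986875 = 94.41 / 0.26986875 ≈ 349.8367.
Intermediate flow from 2 to 4: z_24 = a_24 · x_4 = 0.05 × 94.41 / 0.26986875 = 4.7205 / 0.26986875 ≈ 17.49.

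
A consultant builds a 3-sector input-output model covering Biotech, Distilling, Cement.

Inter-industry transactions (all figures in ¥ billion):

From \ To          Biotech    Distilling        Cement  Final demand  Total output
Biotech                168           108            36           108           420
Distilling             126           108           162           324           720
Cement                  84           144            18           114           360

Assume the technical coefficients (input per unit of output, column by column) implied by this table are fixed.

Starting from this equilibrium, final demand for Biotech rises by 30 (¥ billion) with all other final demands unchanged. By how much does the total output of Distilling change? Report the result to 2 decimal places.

Technical coefficients a_ij = z_ij / X_j:
  a_11 = 168/420 = 0.40, a_21 = 126/420 = 0.30, a_31 = 84/420 = 0.20
  a_12 = 108/720 = 0.15, a_22 = 108/720 = 0.15, a_32 = 144/720 = 0.20
  a_13 = 36/360 = 0.10, a_23 = 162/360 = 0.45, a_33 = 18/360 = 0.05
I − A =
  [   0.60    -0.15    -0.10]
  [  -0.30     0.85    -0.45]
  [  -0.20    -0.20     0.95]
Cofactors of I−A, C_ij = (−1)^(i+j)·(minor ij) (rows/columns in the sector order above):
  C_11 = (0.85)(0.95) − (-0.45)(-0.20) = 0.7175
  C_12 = −[(-0.30)(0.95) − (-0.45)(-0.20)] = 0.3750
  C_13 = (-0.30)(-0.20) − (0.85)(-0.20) = 0.2300
  C_21 = −[(-0.15)(0.95) − (-0.10)(-0.20)] = 0.1625
  C_22 = (0.60)(0.95) − (-0.10)(-0.20) = 0.5500
  C_23 = −[(0.60)(-0.20) − (-0.15)(-0.20)] = 0.1500
  C_31 = (-0.15)(-0.45) − (-0.10)(0.85) = 0.1525
  C_32 = −[(0.60)(-0.45) − (-0.10)(-0.30)] = 0.3000
  C_33 = (0.60)(0.85) − (-0.15)(-0.30) = 0.4650
det(I−A) = Σ_j (I−A)_1j·C_1j = (0.60)(0.7175) + (-0.15)(0.3750) + (-0.10)(0.2300) = 0.35125
adj(I−A) = Cᵀ =
  [ 0.7175   0.1625   0.1525]
  [ 0.3750   0.5500   0.3000]
  [ 0.2300   0.1500   0.4650]
(I − A)⁻¹ = adj(I−A) / det(I−A) ≈
  [   2.0427     0.4626     0.4342]
  [   1.0676     1.5658     0.8541]
  [   0.6548     0.4270     1.3238]
Δx = (I − A)⁻¹ Δd with Δd having +30 in the Biotech component and 0 elsewhere.
So Δx_2 = L_21 · (+30), where L_21 = adj(I−A)_21 / det(I−A) = 0.3750 / 0.35125.
Δx_2 = 0.3750 × (+30) / 0.35125 = 11.25 / 0.35125 ≈ 32.03.

Δx_2 = 32.03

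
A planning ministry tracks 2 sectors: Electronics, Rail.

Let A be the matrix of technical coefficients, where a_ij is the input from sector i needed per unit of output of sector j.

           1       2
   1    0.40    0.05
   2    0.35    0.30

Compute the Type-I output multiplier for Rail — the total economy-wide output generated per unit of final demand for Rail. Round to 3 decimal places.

m_2 = 1.615

I − A =
  [   0.60    -0.05]
  [  -0.35     0.70]
det(I−A) = (0.60)(0.70) − (-0.05)(-0.35) = 0.4025
adj(I−A) = [[0.70, 0.05], [0.35, 0.60]]
(I − A)⁻¹ = adj(I−A) / det(I−A) ≈
  [   1.7391     0.1242]
  [   0.8696     1.4907]
The output multiplier for sector j is the column-j sum of the Leontief inverse (I − A)⁻¹ = adj(I−A) / det(I−A).
Column 2 of adj(I−A): (0.05, 0.60); det(I−A) = 0.4025.
m_2 = (0.05 + 0.60) / 0.4025 = 0.65 / 0.4025 ≈ 1.615.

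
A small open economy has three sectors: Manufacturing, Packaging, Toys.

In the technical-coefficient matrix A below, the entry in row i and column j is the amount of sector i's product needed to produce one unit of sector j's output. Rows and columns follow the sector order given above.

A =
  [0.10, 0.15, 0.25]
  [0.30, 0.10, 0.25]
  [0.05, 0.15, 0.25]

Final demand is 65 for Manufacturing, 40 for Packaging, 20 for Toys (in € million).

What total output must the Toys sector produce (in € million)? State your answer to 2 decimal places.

x_T = 52.07

I − A =
  [   0.90    -0.15    -0.25]
  [  -0.30     0.90    -0.25]
  [  -0.05    -0.15     0.75]
Cofactors of I−A, C_ij = (−1)^(i+j)·(minor ij) (rows/columns in the sector order above):
  C_11 = (0.90)(0.75) − (-0.25)(-0.15) = 0.6375
  C_12 = −[(-0.30)(0.75) − (-0.25)(-0.05)] = 0.2375
  C_13 = (-0.30)(-0.15) − (0.90)(-0.05) = 0.0900
  C_21 = −[(-0.15)(0.75) − (-0.25)(-0.15)] = 0.1500
  C_22 = (0.90)(0.75) − (-0.25)(-0.05) = 0.6625
  C_23 = −[(0.90)(-0.15) − (-0.15)(-0.05)] = 0.1425
  C_31 = (-0.15)(-0.25) − (-0.25)(0.90) = 0.2625
  C_32 = −[(0.90)(-0.25) − (-0.25)(-0.30)] = 0.3000
  C_33 = (0.90)(0.90) − (-0.15)(-0.30) = 0.7650
det(I−A) = Σ_j (I−A)_1j·C_1j = (0.90)(0.6375) + (-0.15)(0.2375) + (-0.25)(0.0900) = 0.515625
adj(I−A) = Cᵀ =
  [ 0.6375   0.1500   0.2625]
  [ 0.2375   0.6625   0.3000]
  [ 0.0900   0.1425   0.7650]
(I − A)⁻¹ = adj(I−A) / det(I−A) ≈
  [   1.2364     0.2909     0.5091]
  [   0.4606     1.2848     0.5818]
  [   0.1745     0.2764     1.4836]
x = (I − A)⁻¹ d = adj(I−A)·d / det(I−A), with det(I−A) = 0.515625:
  x_M = (0.6375·65 + 0.1500·40 + 0.2625·20) / 0.515625 = 52.6875 / 0.515625 ≈ 102.18
  x_P = (0.2375·65 + 0.6625·40 + 0.3000·20) / 0.515625 = 47.9375 / 0.515625 ≈ 92.97
  x_T = (0.0900·65 + 0.1425·40 + 0.7650·20) / 0.515625 = 26.85 / 0.515625 ≈ 52.07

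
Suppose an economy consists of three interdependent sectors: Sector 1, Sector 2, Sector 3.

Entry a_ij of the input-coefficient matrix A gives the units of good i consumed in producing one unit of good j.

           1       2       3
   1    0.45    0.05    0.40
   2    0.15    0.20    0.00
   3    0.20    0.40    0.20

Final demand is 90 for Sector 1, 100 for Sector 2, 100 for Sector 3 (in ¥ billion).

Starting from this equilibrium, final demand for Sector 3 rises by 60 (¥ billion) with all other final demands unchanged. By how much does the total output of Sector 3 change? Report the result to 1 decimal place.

Δx_3 = 100.6

I − A =
  [   0.55    -0.05    -0.40]
  [  -0.15     0.80     0.00]
  [  -0.20    -0.40     0.80]
Cofactors of I−A, C_ij = (−1)^(i+j)·(minor ij) (rows/columns in the sector order above):
  C_11 = (0.80)(0.80) − (0.00)(-0.40) = 0.6400
  C_12 = −[(-0.15)(0.80) − (0.00)(-0.20)] = 0.1200
  C_13 = (-0.15)(-0.40) − (0.80)(-0.20) = 0.2200
  C_21 = −[(-0.05)(0.80) − (-0.40)(-0.40)] = 0.2000
  C_22 = (0.55)(0.80) − (-0.40)(-0.20) = 0.3600
  C_23 = −[(0.55)(-0.40) − (-0.05)(-0.20)] = 0.2300
  C_31 = (-0.05)(0.00) − (-0.40)(0.80) = 0.3200
  C_32 = −[(0.55)(0.00) − (-0.40)(-0.15)] = 0.0600
  C_33 = (0.55)(0.80) − (-0.05)(-0.15) = 0.4325
det(I−A) = Σ_j (I−A)_1j·C_1j = (0.55)(0.6400) + (-0.05)(0.1200) + (-0.40)(0.2200) = 0.2580
adj(I−A) = Cᵀ =
  [ 0.6400   0.2000   0.3200]
  [ 0.1200   0.3600   0.0600]
  [ 0.2200   0.2300   0.4325]
(I − A)⁻¹ = adj(I−A) / det(I−A) ≈
  [   2.4806     0.7752     1.2403]
  [   0.4651     1.3953     0.2326]
  [   0.8527     0.8915     1.6764]
Δx = (I − A)⁻¹ Δd with Δd having +60 in the Sector 3 component and 0 elsewhere.
So Δx_3 = L_33 · (+60), where L_33 = adj(I−A)_33 / det(I−A) = 0.4325 / 0.2580.
Δx_3 = 0.4325 × (+60) / 0.2580 = 25.95 / 0.2580 ≈ 100.6.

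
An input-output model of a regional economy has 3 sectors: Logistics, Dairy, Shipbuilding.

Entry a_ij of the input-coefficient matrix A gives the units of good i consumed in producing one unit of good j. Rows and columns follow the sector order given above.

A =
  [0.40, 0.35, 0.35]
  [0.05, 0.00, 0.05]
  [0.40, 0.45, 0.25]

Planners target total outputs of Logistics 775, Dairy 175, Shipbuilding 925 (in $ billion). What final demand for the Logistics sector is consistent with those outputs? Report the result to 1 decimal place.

d_1 = 80.0

I − A =
  [   0.60    -0.35    -0.35]
  [  -0.05     1.00    -0.05]
  [  -0.40    -0.45     0.75]
d = (I − A) x:
  d_1 = (+0.60)·775 + (-0.35)·175 + (-0.35)·925 = 80.0
  d_2 = (-0.05)·775 + (+1.00)·175 + (-0.05)·925 = 90.0
  d_3 = (-0.40)·775 + (-0.45)·175 + (+0.75)·925 = 305.0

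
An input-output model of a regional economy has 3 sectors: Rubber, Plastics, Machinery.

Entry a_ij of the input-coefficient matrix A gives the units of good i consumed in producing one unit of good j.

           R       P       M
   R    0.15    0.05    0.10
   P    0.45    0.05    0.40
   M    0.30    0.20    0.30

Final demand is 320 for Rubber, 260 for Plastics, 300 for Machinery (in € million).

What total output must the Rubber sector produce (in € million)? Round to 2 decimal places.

I − A =
  [   0.85    -0.05    -0.10]
  [  -0.45     0.95    -0.40]
  [  -0.30    -0.20     0.70]
Cofactors of I−A, C_ij = (−1)^(i+j)·(minor ij) (rows/columns in the sector order above):
  C_11 = (0.95)(0.70) − (-0.40)(-0.20) = 0.5850
  C_12 = −[(-0.45)(0.70) − (-0.40)(-0.30)] = 0.4350
  C_13 = (-0.45)(-0.20) − (0.95)(-0.30) = 0.3750
  C_21 = −[(-0.05)(0.70) − (-0.10)(-0.20)] = 0.0550
  C_22 = (0.85)(0.70) − (-0.10)(-0.30) = 0.5650
  C_23 = −[(0.85)(-0.20) − (-0.05)(-0.30)] = 0.1850
  C_31 = (-0.05)(-0.40) − (-0.10)(0.95) = 0.1150
  C_32 = −[(0.85)(-0.40) − (-0.10)(-0.45)] = 0.3850
  C_33 = (0.85)(0.95) − (-0.05)(-0.45) = 0.7850
det(I−A) = Σ_j (I−A)_1j·C_1j = (0.85)(0.5850) + (-0.05)(0.4350) + (-0.10)(0.3750) = 0.4380
adj(I−A) = Cᵀ =
  [ 0.5850   0.0550   0.1150]
  [ 0.4350   0.5650   0.3850]
  [ 0.3750   0.1850   0.7850]
(I − A)⁻¹ = adj(I−A) / det(I−A) ≈
  [   1.3356     0.1256     0.2626]
  [   0.9932     1.2900     0.8790]
  [   0.8562     0.4224     1.7922]
x = (I − A)⁻¹ d = adj(I−A)·d / det(I−A), with det(I−A) = 0.4380:
  x_R = (0.5850·320 + 0.0550·260 + 0.1150·300) / 0.4380 = 236.00 / 0.4380 ≈ 538.81
  x_P = (0.4350·320 + 0.5650·260 + 0.3850·300) / 0.4380 = 401.60 / 0.4380 ≈ 916.89
  x_M = (0.3750·320 + 0.1850·260 + 0.7850·300) / 0.4380 = 403.60 / 0.4380 ≈ 921.46

x_R = 538.81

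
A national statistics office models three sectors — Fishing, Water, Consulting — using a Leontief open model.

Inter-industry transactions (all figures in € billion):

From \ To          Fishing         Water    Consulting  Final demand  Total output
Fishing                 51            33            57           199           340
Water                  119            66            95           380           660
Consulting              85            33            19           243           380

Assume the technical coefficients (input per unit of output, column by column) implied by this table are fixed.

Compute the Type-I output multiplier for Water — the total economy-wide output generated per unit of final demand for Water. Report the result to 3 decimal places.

Technical coefficients a_ij = z_ij / X_j:
  a_FF = 51/340 = 0.15, a_WF = 119/340 = 0.35, a_CF = 85/340 = 0.25
  a_FW = 33/660 = 0.05, a_WW = 66/660 = 0.10, a_CW = 33/660 = 0.05
  a_FC = 57/380 = 0.15, a_WC = 95/380 = 0.25, a_CC = 19/380 = 0.05
I − A =
  [   0.85    -0.05    -0.15]
  [  -0.35     0.90    -0.25]
  [  -0.25    -0.05     0.95]
Cofactors of I−A, C_ij = (−1)^(i+j)·(minor ij) (rows/columns in the sector order above):
  C_11 = (0.90)(0.95) − (-0.25)(-0.05) = 0.8425
  C_12 = −[(-0.35)(0.95) − (-0.25)(-0.25)] = 0.3950
  C_13 = (-0.35)(-0.05) − (0.90)(-0.25) = 0.2425
  C_21 = −[(-0.05)(0.95) − (-0.15)(-0.05)] = 0.0550
  C_22 = (0.85)(0.95) − (-0.15)(-0.25) = 0.7700
  C_23 = −[(0.85)(-0.05) − (-0.05)(-0.25)] = 0.0550
  C_31 = (-0.05)(-0.25) − (-0.15)(0.90) = 0.1475
  C_32 = −[(0.85)(-0.25) − (-0.15)(-0.35)] = 0.2650
  C_33 = (0.85)(0.90) − (-0.05)(-0.35) = 0.7475
det(I−A) = Σ_j (I−A)_1j·C_1j = (0.85)(0.8425) + (-0.05)(0.3950) + (-0.15)(0.2425) = 0.6600
adj(I−A) = Cᵀ =
  [ 0.8425   0.0550   0.1475]
  [ 0.3950   0.7700   0.2650]
  [ 0.2425   0.0550   0.7475]
(I − A)⁻¹ = adj(I−A) / det(I−A) ≈
  [   1.2765     0.0833     0.2235]
  [   0.5985     1.1667     0.4015]
  [   0.3674     0.0833     1.1326]
The output multiplier for sector j is the column-j sum of the Leontief inverse (I − A)⁻¹ = adj(I−A) / det(I−A).
Column W of adj(I−A): (0.0550, 0.7700, 0.0550); det(I−A) = 0.6600.
m_W = (0.0550 + 0.7700 + 0.0550) / 0.6600 = 0.88 / 0.6600 ≈ 1.333.

m_W = 1.333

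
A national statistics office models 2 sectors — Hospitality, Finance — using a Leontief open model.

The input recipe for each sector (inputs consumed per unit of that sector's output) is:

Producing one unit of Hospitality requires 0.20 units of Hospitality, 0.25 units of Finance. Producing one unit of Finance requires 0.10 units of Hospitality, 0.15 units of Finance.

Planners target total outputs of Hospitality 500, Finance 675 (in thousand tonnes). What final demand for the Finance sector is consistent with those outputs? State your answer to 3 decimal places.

d_F = 448.750

I − A =
  [   0.80    -0.10]
  [  -0.25     0.85]
d = (I − A) x:
  d_H = (+0.80)·500 + (-0.10)·675 = 332.500
  d_F = (-0.25)·500 + (+0.85)·675 = 448.750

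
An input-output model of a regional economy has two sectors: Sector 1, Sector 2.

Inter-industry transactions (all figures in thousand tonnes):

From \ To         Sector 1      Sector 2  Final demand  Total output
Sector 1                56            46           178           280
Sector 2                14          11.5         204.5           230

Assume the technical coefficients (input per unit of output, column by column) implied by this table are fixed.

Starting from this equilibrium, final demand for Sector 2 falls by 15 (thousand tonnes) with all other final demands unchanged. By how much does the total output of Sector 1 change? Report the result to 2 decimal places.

Δx_1 = -4.00

Technical coefficients a_ij = z_ij / X_j:
  a_11 = 56/280 = 0.20, a_21 = 14/280 = 0.05
  a_12 = 46/230 = 0.20, a_22 = 11.5/230 = 0.05
I − A =
  [   0.80    -0.20]
  [  -0.05     0.95]
det(I−A) = (0.80)(0.95) − (-0.20)(-0.05) = 0.7500
adj(I−A) = [[0.95, 0.20], [0.05, 0.80]]
(I − A)⁻¹ = adj(I−A) / det(I−A) ≈
  [   1.2667     0.2667]
  [   0.0667     1.0667]
Δx = (I − A)⁻¹ Δd with Δd having -15 in the Sector 2 component and 0 elsewhere.
So Δx_1 = L_12 · (-15), where L_12 = adj(I−A)_12 / det(I−A) = 0.20 / 0.7500.
Δx_1 = 0.20 × (-15) / 0.7500 = -3.00 / 0.7500 = -4.00.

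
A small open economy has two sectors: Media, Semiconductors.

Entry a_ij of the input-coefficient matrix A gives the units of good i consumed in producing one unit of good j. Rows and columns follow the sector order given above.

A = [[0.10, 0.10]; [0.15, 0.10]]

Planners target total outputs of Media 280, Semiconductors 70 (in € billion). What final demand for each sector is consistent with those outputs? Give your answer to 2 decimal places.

I − A =
  [   0.90    -0.10]
  [  -0.15     0.90]
d = (I − A) x:
  d_1 = (+0.90)·280 + (-0.10)·70 = 245.00
  d_2 = (-0.15)·280 + (+0.90)·70 = 21.00

d_1 = 245.00, d_2 = 21.00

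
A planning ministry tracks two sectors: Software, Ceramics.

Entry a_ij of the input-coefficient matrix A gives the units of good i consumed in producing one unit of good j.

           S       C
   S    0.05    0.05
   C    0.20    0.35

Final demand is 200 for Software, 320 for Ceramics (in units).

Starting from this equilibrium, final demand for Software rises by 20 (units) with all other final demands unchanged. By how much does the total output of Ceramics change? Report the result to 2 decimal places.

I − A =
  [   0.95    -0.05]
  [  -0.20     0.65]
det(I−A) = (0.95)(0.65) − (-0.05)(-0.20) = 0.6075
adj(I−A) = [[0.65, 0.05], [0.20, 0.95]]
(I − A)⁻¹ = adj(I−A) / det(I−A) ≈
  [   1.0700     0.0823]
  [   0.3292     1.5638]
Δx = (I − A)⁻¹ Δd with Δd having +20 in the Software component and 0 elsewhere.
So Δx_C = L_CS · (+20), where L_CS = adj(I−A)_CS / det(I−A) = 0.20 / 0.6075.
Δx_C = 0.20 × (+20) / 0.6075 = 4.00 / 0.6075 ≈ 6.58.

Δx_C = 6.58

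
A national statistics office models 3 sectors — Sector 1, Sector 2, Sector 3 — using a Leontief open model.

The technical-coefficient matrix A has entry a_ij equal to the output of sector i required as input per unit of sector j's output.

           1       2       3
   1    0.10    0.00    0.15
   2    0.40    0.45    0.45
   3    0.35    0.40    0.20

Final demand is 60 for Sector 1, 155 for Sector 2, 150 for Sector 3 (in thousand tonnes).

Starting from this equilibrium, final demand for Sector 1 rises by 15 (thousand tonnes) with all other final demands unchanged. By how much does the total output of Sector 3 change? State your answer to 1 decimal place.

Δx_3 = 29.2

I − A =
  [   0.90     0.00    -0.15]
  [  -0.40     0.55    -0.45]
  [  -0.35    -0.40     0.80]
Cofactors of I−A, C_ij = (−1)^(i+j)·(minor ij) (rows/columns in the sector order above):
  C_11 = (0.55)(0.80) − (-0.45)(-0.40) = 0.2600
  C_12 = −[(-0.40)(0.80) − (-0.45)(-0.35)] = 0.4775
  C_13 = (-0.40)(-0.40) − (0.55)(-0.35) = 0.3525
  C_21 = −[(0.00)(0.80) − (-0.15)(-0.40)] = 0.0600
  C_22 = (0.90)(0.80) − (-0.15)(-0.35) = 0.6675
  C_23 = −[(0.90)(-0.40) − (0.00)(-0.35)] = 0.3600
  C_31 = (0.00)(-0.45) − (-0.15)(0.55) = 0.0825
  C_32 = −[(0.90)(-0.45) − (-0.15)(-0.40)] = 0.4650
  C_33 = (0.90)(0.55) − (0.00)(-0.40) = 0.4950
det(I−A) = Σ_j (I−A)_1j·C_1j = (0.90)(0.2600) + (0.00)(0.4775) + (-0.15)(0.3525) = 0.181125
adj(I−A) = Cᵀ =
  [ 0.2600   0.0600   0.0825]
  [ 0.4775   0.6675   0.4650]
  [ 0.3525   0.3600   0.4950]
(I − A)⁻¹ = adj(I−A) / det(I−A) ≈
  [   1.4355     0.3313     0.4555]
  [   2.6363     3.6853     2.5673]
  [   1.9462     1.9876     2.7329]
Δx = (I − A)⁻¹ Δd with Δd having +15 in the Sector 1 component and 0 elsewhere.
So Δx_3 = L_31 · (+15), where L_31 = adj(I−A)_31 / det(I−A) = 0.3525 / 0.181125.
Δx_3 = 0.3525 × (+15) / 0.181125 = 5.2875 / 0.181125 ≈ 29.2.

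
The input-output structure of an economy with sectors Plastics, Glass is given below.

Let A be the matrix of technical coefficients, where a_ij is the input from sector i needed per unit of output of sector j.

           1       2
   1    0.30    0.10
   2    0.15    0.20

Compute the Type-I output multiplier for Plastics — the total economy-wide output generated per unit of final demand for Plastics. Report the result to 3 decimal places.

I − A =
  [   0.70    -0.10]
  [  -0.15     0.80]
det(I−A) = (0.70)(0.80) − (-0.10)(-0.15) = 0.5450
adj(I−A) = [[0.80, 0.10], [0.15, 0.70]]
(I − A)⁻¹ = adj(I−A) / det(I−A) ≈
  [   1.4679     0.1835]
  [   0.2752     1.2844]
The output multiplier for sector j is the column-j sum of the Leontief inverse (I − A)⁻¹ = adj(I−A) / det(I−A).
Column 1 of adj(I−A): (0.80, 0.15); det(I−A) = 0.5450.
m_1 = (0.80 + 0.15) / 0.5450 = 0.95 / 0.5450 ≈ 1.743.

m_1 = 1.743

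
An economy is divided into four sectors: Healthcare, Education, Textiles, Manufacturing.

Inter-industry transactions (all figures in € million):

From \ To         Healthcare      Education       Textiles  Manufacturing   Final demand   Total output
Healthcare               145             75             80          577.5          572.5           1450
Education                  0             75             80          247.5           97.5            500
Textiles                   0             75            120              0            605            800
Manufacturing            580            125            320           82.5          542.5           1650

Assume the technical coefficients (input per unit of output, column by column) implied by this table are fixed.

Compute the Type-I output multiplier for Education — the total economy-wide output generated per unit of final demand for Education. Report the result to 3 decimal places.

Technical coefficients a_ij = z_ij / X_j:
  a_11 = 145/1450 = 0.10, a_21 = 0/1450 = 0.00, a_31 = 0/1450 = 0.00, a_41 = 580/1450 = 0.40
  a_12 = 75/500 = 0.15, a_22 = 75/500 = 0.15, a_32 = 75/500 = 0.15, a_42 = 125/500 = 0.25
  a_13 = 80/800 = 0.10, a_23 = 80/800 = 0.10, a_33 = 120/800 = 0.15, a_43 = 320/800 = 0.40
  a_14 = 577.5/1650 = 0.35, a_24 = 247.5/1650 = 0.15, a_34 = 0/1650 = 0.00, a_44 = 82.5/1650 = 0.05
I − A =
  [   0.90    -0.15    -0.10    -0.35]
  [   0.00     0.85    -0.10    -0.15]
  [   0.00    -0.15     0.85     0.00]
  [  -0.40    -0.25    -0.40     0.95]
Compute the cofactors C_ij = (−1)^(i+j)·(3×3 minor ij) of I−A; the adjugate is their transpose:
adj(I−A) = Cᵀ =
  [ 0.63125   0.23075   0.22800   0.26900]
  [ 0.05100   0.60775   0.13150   0.11475]
  [ 0.00900   0.10725   0.56500   0.02025]
  [ 0.28300   0.30225   0.36850   0.63675]
det(I−A) = Σ_j (I−A)_1j·C_1j = (0.90)(0.63125) + (-0.15)(0.05100) + (-0.10)(0.00900) + (-0.35)(0.28300) = 0.460525
(I − A)⁻¹ = adj(I−A) / det(I−A) ≈
  [   1.3707     0.5011     0.4951     0.5841]
  [   0.1107     1.3197     0.2855     0.2492]
  [   0.0195     0.2329     1.2269     0.0440]
  [   0.6145     0.6563     0.8002     1.3827]
The output multiplier for sector j is the column-j sum of the Leontief inverse (I − A)⁻¹ = adj(I−A) / det(I−A).
Column 2 of adj(I−A): (0.23075, 0.60775, 0.10725, 0.30225); det(I−A) = 0.460525.
m_2 = (0.23075 + 0.60775 + 0.10725 + 0.30225) / 0.460525 = 1.248 / 0.460525 ≈ 2.710.

m_2 = 2.710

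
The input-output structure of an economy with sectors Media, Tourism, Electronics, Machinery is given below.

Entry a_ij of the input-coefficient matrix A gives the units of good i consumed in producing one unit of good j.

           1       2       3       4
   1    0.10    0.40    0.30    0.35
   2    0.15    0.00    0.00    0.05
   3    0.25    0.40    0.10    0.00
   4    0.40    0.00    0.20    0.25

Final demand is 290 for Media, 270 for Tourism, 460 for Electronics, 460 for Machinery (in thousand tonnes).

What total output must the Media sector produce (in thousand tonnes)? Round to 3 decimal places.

I − A =
  [   0.90    -0.40    -0.30    -0.35]
  [  -0.15     1.00     0.00    -0.05]
  [  -0.25    -0.40     0.90     0.00]
  [  -0.40     0.00    -0.20     0.75]
Compute the cofactors C_ij = (−1)^(i+j)·(3×3 minor ij) of I−A; the adjugate is their transpose:
adj(I−A) = Cᵀ =
  [ 0.67100   0.38800   0.29900   0.33900]
  [ 0.12175   0.40775   0.05925   0.08400]
  [ 0.24050   0.28900   0.48200   0.13150]
  [ 0.42200   0.28400   0.28800   0.66300]
det(I−A) = Σ_j (I−A)_1j·C_1j = (0.90)(0.67100) + (-0.40)(0.12175) + (-0.30)(0.24050) + (-0.35)(0.42200) = 0.33535
(I − A)⁻¹ = adj(I−A) / det(I−A) ≈
  [   2.0009     1.1570     0.8916     1.0109]
  [   0.3631     1.2159     0.1767     0.2505]
  [   0.7172     0.8618     1.4373     0.3921]
  [   1.2584     0.8469     0.8588     1.9770]
x = (I − A)⁻¹ d = adj(I−A)·d / det(I−A), with det(I−A) = 0.33535:
  x_1 = (0.67100·290 + 0.38800·270 + 0.29900·460 + 0.33900·460) / 0.33535 = 592.83 / 0.33535 ≈ 1767.795
  x_2 = (0.12175·290 + 0.40775·270 + 0.05925·460 + 0.08400·460) / 0.33535 = 211.295 / 0.33535 ≈ 630.073
  x_3 = (0.24050·290 + 0.28900·270 + 0.48200·460 + 0.13150·460) / 0.33535 = 429.985 / 0.33535 ≈ 1282.198
  x_4 = (0.42200·290 + 0.28400·270 + 0.28800·460 + 0.66300·460) / 0.33535 = 636.52 / 0.33535 ≈ 1898.077

x_1 = 1767.795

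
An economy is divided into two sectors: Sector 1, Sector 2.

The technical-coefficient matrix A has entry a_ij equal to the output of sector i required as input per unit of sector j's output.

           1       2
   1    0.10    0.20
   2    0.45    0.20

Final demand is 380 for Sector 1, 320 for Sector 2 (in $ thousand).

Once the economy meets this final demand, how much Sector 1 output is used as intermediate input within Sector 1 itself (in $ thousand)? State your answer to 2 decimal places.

I − A =
  [   0.90    -0.20]
  [  -0.45     0.80]
det(I−A) = (0.90)(0.80) − (-0.20)(-0.45) = 0.6300
adj(I−A) = [[0.80, 0.20], [0.45, 0.90]]
(I − A)⁻¹ = adj(I−A) / det(I−A) ≈
  [   1.2698     0.3175]
  [   0.7143     1.4286]
First solve x = (I − A)⁻¹ d = adj(I−A)·d / det(I−A); in particular x_1 = (0.80·380 + 0.20·320) / 0.6300 = 368.00 / 0.6300 ≈ 584.1270.
Intermediate flow from 1 to 1: z_11 = a_11 · x_1 = 0.10 × 368.00 / 0.6300 = 36.80 / 0.6300 ≈ 58.41.

z_11 = 58.41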